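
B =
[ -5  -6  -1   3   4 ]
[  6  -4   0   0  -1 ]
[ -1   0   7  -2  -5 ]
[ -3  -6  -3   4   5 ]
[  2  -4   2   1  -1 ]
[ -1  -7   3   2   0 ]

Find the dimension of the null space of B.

1

Row reduce to echelon form.
R2 ← R2 + (6/5)·R1: [0, -56/5, -6/5, 18/5, 19/5]
R3 ← R3 − (1/5)·R1: [0, 6/5, 36/5, -13/5, -29/5]
R4 ← R4 − (3/5)·R1: [0, -12/5, -12/5, 11/5, 13/5]
R5 ← R5 + (2/5)·R1: [0, -32/5, 8/5, 11/5, 3/5]
R6 ← R6 − (1/5)·R1: [0, -29/5, 16/5, 7/5, -4/5]
R3 ← R3 + (3/28)·R2: [0, 0, 99/14, -31/14, -151/28]
R4 ← R4 − (3/14)·R2: [0, 0, -15/7, 10/7, 25/14]
R5 ← R5 − (4/7)·R2: [0, 0, 16/7, 1/7, -11/7]
R6 ← R6 − (29/56)·R2: [0, 0, 107/28, -13/28, -155/56]
R4 ← R4 + (10/33)·R3: [0, 0, 0, 25/33, 5/33]
R5 ← R5 − (32/99)·R3: [0, 0, 0, 85/99, 17/99]
R6 ← R6 − (107/198)·R3: [0, 0, 0, 145/198, 29/198]
R5 ← R5 − (17/15)·R4: [0, 0, 0, 0, 0]
R6 ← R6 − (29/30)·R4: [0, 0, 0, 0, 0]
4 nonzero rows, so rank(B) = 4.
B has 5 columns; by rank–nullity, nullity = 5 − 4 = 1.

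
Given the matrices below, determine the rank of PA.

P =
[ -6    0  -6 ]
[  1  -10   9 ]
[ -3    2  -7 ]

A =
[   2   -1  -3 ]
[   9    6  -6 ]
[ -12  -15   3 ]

First compute PA:
[[ 60,  96,   0],
 [-196, -196,  84],
 [ 96, 120, -24]]
Now row reduce the product.
R2 ← R2 + (49/15)·R1: [0, 588/5, 84]
R3 ← R3 − (8/5)·R1: [0, -168/5, -24]
R3 ← R3 + (2/7)·R2: [0, 0, 0]
2 nonzero rows, so rank(PA) = 2.

2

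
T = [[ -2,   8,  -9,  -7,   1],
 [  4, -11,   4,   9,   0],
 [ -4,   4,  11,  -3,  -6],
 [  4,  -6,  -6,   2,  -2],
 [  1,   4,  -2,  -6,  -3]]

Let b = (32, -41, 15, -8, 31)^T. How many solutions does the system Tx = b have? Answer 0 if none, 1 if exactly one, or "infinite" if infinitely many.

Row reduce the augmented matrix [T | b].
R2 ← R2 + (2)·R1: [0, 5, -14, -5, 2, 23]
R3 ← R3 − (2)·R1: [0, -12, 29, 11, -8, -49]
R4 ← R4 + (2)·R1: [0, 10, -24, -12, 0, 56]
R5 ← R5 + (1/2)·R1: [0, 8, -13/2, -19/2, -5/2, 47]
R3 ← R3 + (12/5)·R2: [0, 0, -23/5, -1, -16/5, 31/5]
R4 ← R4 − (2)·R2: [0, 0, 4, -2, -4, 10]
R5 ← R5 − (8/5)·R2: [0, 0, 159/10, -3/2, -57/10, 51/5]
R4 ← R4 + (20/23)·R3: [0, 0, 0, -66/23, -156/23, 354/23]
R5 ← R5 + (159/46)·R3: [0, 0, 0, -114/23, -771/46, 1455/46]
R5 ← R5 − (19/11)·R4: [0, 0, 0, 0, -111/22, 111/22]
The echelon form has 5 nonzero rows, and every pivot lies in the first 5 columns, so rank(T) = rank([T|b]) = 5.
The system is consistent.
rank = 5 = number of unknowns, so the solution is unique.

1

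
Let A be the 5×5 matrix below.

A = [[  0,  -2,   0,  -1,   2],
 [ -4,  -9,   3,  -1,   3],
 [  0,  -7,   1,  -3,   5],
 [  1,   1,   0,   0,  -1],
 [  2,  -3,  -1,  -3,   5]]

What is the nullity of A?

2

Row reduce to echelon form.
Swap R1 ↔ R2
R4 ← R4 + (1/4)·R1: [0, -5/4, 3/4, -1/4, -1/4]
R5 ← R5 + (1/2)·R1: [0, -15/2, 1/2, -7/2, 13/2]
R3 ← R3 − (7/2)·R2: [0, 0, 1, 1/2, -2]
R4 ← R4 − (5/8)·R2: [0, 0, 3/4, 3/8, -3/2]
R5 ← R5 − (15/4)·R2: [0, 0, 1/2, 1/4, -1]
R4 ← R4 − (3/4)·R3: [0, 0, 0, 0, 0]
R5 ← R5 − (1/2)·R3: [0, 0, 0, 0, 0]
3 nonzero rows, so rank(A) = 3.
A has 5 columns; by rank–nullity, nullity = 5 − 3 = 2.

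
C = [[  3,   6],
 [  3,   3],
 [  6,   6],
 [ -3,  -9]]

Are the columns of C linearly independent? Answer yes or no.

Row reduce C to echelon form.
R2 ← R2 − R1: [0, -3]
R3 ← R3 − (2)·R1: [0, -6]
R4 ← R4 + R1: [0, -3]
R3 ← R3 − (2)·R2: [0, 0]
R4 ← R4 − R2: [0, 0]
2 pivots among 2 columns.
Every column is a pivot column, so the columns are linearly independent.

yes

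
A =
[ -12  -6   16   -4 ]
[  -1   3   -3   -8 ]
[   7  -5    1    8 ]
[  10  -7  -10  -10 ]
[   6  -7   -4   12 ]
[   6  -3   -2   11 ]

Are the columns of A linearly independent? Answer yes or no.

Row reduce A to echelon form.
R2 ← R2 − (1/12)·R1: [0, 7/2, -13/3, -23/3]
R3 ← R3 + (7/12)·R1: [0, -17/2, 31/3, 17/3]
R4 ← R4 + (5/6)·R1: [0, -12, 10/3, -40/3]
R5 ← R5 + (1/2)·R1: [0, -10, 4, 10]
R6 ← R6 + (1/2)·R1: [0, -6, 6, 9]
R3 ← R3 + (17/7)·R2: [0, 0, -4/21, -272/21]
R4 ← R4 + (24/7)·R2: [0, 0, -242/21, -832/21]
R5 ← R5 + (20/7)·R2: [0, 0, -176/21, -250/21]
R6 ← R6 + (12/7)·R2: [0, 0, -10/7, -29/7]
R4 ← R4 − (121/2)·R3: [0, 0, 0, 744]
R5 ← R5 − (44)·R3: [0, 0, 0, 558]
R6 ← R6 − (15/2)·R3: [0, 0, 0, 93]
R5 ← R5 − (3/4)·R4: [0, 0, 0, 0]
R6 ← R6 − (1/8)·R4: [0, 0, 0, 0]
4 pivots among 4 columns.
Every column is a pivot column, so the columns are linearly independent.

yes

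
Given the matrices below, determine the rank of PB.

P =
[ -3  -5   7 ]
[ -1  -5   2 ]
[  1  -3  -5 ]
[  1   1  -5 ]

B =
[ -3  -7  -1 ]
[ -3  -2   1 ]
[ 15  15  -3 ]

First compute PB:
[[129, 136, -23],
 [ 48,  47, -10],
 [-69, -76,  11],
 [-81, -84,  15]]
Now row reduce the product.
R2 ← R2 − (16/43)·R1: [0, -155/43, -62/43]
R3 ← R3 + (23/43)·R1: [0, -140/43, -56/43]
R4 ← R4 + (27/43)·R1: [0, 60/43, 24/43]
R3 ← R3 − (28/31)·R2: [0, 0, 0]
R4 ← R4 + (12/31)·R2: [0, 0, 0]
2 nonzero rows, so rank(PB) = 2.

2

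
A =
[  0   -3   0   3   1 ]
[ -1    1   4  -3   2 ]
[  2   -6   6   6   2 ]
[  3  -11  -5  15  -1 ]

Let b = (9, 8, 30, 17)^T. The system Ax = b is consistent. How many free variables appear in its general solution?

Row reduce the augmented matrix [A | b].
Swap R1 ↔ R2
R3 ← R3 + (2)·R1: [0, -4, 14, 0, 6, 46]
R4 ← R4 + (3)·R1: [0, -8, 7, 6, 5, 41]
R3 ← R3 − (4/3)·R2: [0, 0, 14, -4, 14/3, 34]
R4 ← R4 − (8/3)·R2: [0, 0, 7, -2, 7/3, 17]
R4 ← R4 − (1/2)·R3: [0, 0, 0, 0, 0, 0]
The echelon form has 3 nonzero rows, and every pivot lies in the first 5 columns, so rank(A) = rank([A|b]) = 3.
The system is consistent.
Free variables = (unknowns) − (rank) = 5 − 3 = 2.

2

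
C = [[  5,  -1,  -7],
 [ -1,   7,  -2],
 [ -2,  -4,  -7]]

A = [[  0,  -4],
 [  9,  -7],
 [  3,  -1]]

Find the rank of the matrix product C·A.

2

First compute CA:
[[-30,  -6],
 [ 57, -43],
 [-57,  43]]
Now row reduce the product.
R2 ← R2 + (19/10)·R1: [0, -272/5]
R3 ← R3 − (19/10)·R1: [0, 272/5]
R3 ← R3 + R2: [0, 0]
2 nonzero rows, so rank(CA) = 2.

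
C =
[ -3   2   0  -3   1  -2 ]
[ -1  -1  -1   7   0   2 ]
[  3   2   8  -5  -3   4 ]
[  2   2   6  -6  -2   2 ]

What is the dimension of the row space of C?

3

Row reduce to echelon form.
R2 ← R2 − (1/3)·R1: [0, -5/3, -1, 8, -1/3, 8/3]
R3 ← R3 + R1: [0, 4, 8, -8, -2, 2]
R4 ← R4 + (2/3)·R1: [0, 10/3, 6, -8, -4/3, 2/3]
R3 ← R3 + (12/5)·R2: [0, 0, 28/5, 56/5, -14/5, 42/5]
R4 ← R4 + (2)·R2: [0, 0, 4, 8, -2, 6]
R4 ← R4 − (5/7)·R3: [0, 0, 0, 0, 0, 0]
Echelon form has 3 nonzero rows, so rank(C) = 3.
The row space has dimension equal to the rank: 3.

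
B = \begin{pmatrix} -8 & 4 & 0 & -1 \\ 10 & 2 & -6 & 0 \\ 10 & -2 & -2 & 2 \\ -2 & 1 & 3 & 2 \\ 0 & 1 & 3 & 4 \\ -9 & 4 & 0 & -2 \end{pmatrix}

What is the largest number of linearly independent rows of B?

Row reduce to echelon form.
R2 ← R2 + (5/4)·R1: [0, 7, -6, -5/4]
R3 ← R3 + (5/4)·R1: [0, 3, -2, 3/4]
R4 ← R4 − (1/4)·R1: [0, 0, 3, 9/4]
R6 ← R6 − (9/8)·R1: [0, -1/2, 0, -7/8]
R3 ← R3 − (3/7)·R2: [0, 0, 4/7, 9/7]
R5 ← R5 − (1/7)·R2: [0, 0, 27/7, 117/28]
R6 ← R6 + (1/14)·R2: [0, 0, -3/7, -27/28]
R4 ← R4 − (21/4)·R3: [0, 0, 0, -9/2]
R5 ← R5 − (27/4)·R3: [0, 0, 0, -9/2]
R6 ← R6 + (3/4)·R3: [0, 0, 0, 0]
R5 ← R5 − R4: [0, 0, 0, 0]
Echelon form has 4 nonzero rows, so rank(B) = 4.
The rank gives the maximum number of linearly independent rows: 4.

4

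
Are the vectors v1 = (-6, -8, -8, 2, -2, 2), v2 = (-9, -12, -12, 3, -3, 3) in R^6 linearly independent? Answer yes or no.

Form the matrix with these vectors as rows and row reduce.
R2 ← R2 − (3/2)·R1: [0, 0, 0, 0, 0, 0]
1 nonzero row, so the 2 vectors span a space of dimension 1.
Since 1 < 2, the vectors are linearly dependent.

no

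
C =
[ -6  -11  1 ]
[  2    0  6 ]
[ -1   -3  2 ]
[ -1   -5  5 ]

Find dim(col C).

Row reduce to echelon form.
R2 ← R2 + (1/3)·R1: [0, -11/3, 19/3]
R3 ← R3 − (1/6)·R1: [0, -7/6, 11/6]
R4 ← R4 − (1/6)·R1: [0, -19/6, 29/6]
R3 ← R3 − (7/22)·R2: [0, 0, -2/11]
R4 ← R4 − (19/22)·R2: [0, 0, -7/11]
R4 ← R4 − (7/2)·R3: [0, 0, 0]
Echelon form has 3 nonzero rows, so rank(C) = 3.
The column space has dimension equal to the rank: 3.

3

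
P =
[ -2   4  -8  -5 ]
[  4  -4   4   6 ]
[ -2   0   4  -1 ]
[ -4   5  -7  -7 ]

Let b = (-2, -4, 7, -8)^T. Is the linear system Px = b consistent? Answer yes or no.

no

Row reduce the augmented matrix [P | b].
R2 ← R2 + (2)·R1: [0, 4, -12, -4, -8]
R3 ← R3 − R1: [0, -4, 12, 4, 9]
R4 ← R4 − (2)·R1: [0, -3, 9, 3, -4]
R3 ← R3 + R2: [0, 0, 0, 0, 1]
R4 ← R4 + (3/4)·R2: [0, 0, 0, 0, -10]
R4 ← R4 + (10)·R3: [0, 0, 0, 0, 0]
The echelon form has 3 nonzero rows; the last pivot sits in the augmented column, so rank(P) = 2 but rank([P|b]) = 3.
Since the ranks differ, the system is inconsistent.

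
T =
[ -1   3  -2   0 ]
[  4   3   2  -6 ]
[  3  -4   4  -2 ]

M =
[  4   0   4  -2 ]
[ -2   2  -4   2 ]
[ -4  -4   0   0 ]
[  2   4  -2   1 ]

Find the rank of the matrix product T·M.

2

First compute TM:
[[ -2,  14, -16,   8],
 [-10, -26,  16,  -8],
 [  0, -32,  32, -16]]
Now row reduce the product.
R2 ← R2 − (5)·R1: [0, -96, 96, -48]
R3 ← R3 − (1/3)·R2: [0, 0, 0, 0]
2 nonzero rows, so rank(TM) = 2.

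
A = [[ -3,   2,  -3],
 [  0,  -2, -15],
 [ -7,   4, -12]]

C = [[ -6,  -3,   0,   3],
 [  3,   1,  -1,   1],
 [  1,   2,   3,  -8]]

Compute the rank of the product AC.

2

First compute AC:
[[ 21,   5, -11,  17],
 [-21, -32, -43, 118],
 [ 42,   1, -40,  79]]
Now row reduce the product.
R2 ← R2 + R1: [0, -27, -54, 135]
R3 ← R3 − (2)·R1: [0, -9, -18, 45]
R3 ← R3 − (1/3)·R2: [0, 0, 0, 0]
2 nonzero rows, so rank(AC) = 2.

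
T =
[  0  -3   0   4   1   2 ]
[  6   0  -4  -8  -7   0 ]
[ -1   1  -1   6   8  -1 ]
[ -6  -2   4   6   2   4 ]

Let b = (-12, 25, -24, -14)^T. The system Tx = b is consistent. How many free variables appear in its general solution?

Row reduce the augmented matrix [T | b].
Swap R1 ↔ R2
R3 ← R3 + (1/6)·R1: [0, 1, -5/3, 14/3, 41/6, -1, -119/6]
R4 ← R4 + R1: [0, -2, 0, -2, -5, 4, 11]
R3 ← R3 + (1/3)·R2: [0, 0, -5/3, 6, 43/6, -1/3, -143/6]
R4 ← R4 − (2/3)·R2: [0, 0, 0, -14/3, -17/3, 8/3, 19]
The echelon form has 4 nonzero rows, and every pivot lies in the first 6 columns, so rank(T) = rank([T|b]) = 4.
The system is consistent.
Free variables = (unknowns) − (rank) = 6 − 4 = 2.

2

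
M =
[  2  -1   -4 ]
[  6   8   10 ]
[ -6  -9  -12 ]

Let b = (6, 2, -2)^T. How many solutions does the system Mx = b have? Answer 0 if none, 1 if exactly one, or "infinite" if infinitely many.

Row reduce the augmented matrix [M | b].
R2 ← R2 − (3)·R1: [0, 11, 22, -16]
R3 ← R3 + (3)·R1: [0, -12, -24, 16]
R3 ← R3 + (12/11)·R2: [0, 0, 0, -16/11]
The echelon form has 3 nonzero rows; the last pivot sits in the augmented column, so rank(M) = 2 but rank([M|b]) = 3.
Since the ranks differ, the system is inconsistent.
It has no solutions.

0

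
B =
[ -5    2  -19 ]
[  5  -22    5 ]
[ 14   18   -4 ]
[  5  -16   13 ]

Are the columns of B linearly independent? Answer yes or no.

Row reduce B to echelon form.
R2 ← R2 + R1: [0, -20, -14]
R3 ← R3 + (14/5)·R1: [0, 118/5, -286/5]
R4 ← R4 + R1: [0, -14, -6]
R3 ← R3 + (59/50)·R2: [0, 0, -1843/25]
R4 ← R4 − (7/10)·R2: [0, 0, 19/5]
R4 ← R4 + (5/97)·R3: [0, 0, 0]
3 pivots among 3 columns.
Every column is a pivot column, so the columns are linearly independent.

yes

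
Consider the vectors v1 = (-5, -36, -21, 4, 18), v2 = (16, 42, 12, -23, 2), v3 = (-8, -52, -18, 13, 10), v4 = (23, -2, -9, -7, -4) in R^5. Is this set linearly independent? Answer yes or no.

yes

Form the matrix with these vectors as rows and row reduce.
R2 ← R2 + (16/5)·R1: [0, -366/5, -276/5, -51/5, 298/5]
R3 ← R3 − (8/5)·R1: [0, 28/5, 78/5, 33/5, -94/5]
R4 ← R4 + (23/5)·R1: [0, -838/5, -528/5, 57/5, 394/5]
R3 ← R3 + (14/183)·R2: [0, 0, 694/61, 355/61, -2606/183]
R4 ← R4 − (419/183)·R2: [0, 0, 1268/61, 2120/61, -10552/183]
R4 ← R4 − (634/347)·R3: [0, 0, 0, 8370/347, -10980/347]
4 nonzero rows, so the 4 vectors span a space of dimension 4.
Since 4 = 4, the vectors are linearly independent.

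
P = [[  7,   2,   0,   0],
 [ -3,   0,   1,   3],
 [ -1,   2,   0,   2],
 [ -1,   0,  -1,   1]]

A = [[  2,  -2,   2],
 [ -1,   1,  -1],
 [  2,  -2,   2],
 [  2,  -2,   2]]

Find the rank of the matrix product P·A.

1

First compute PA:
[[ 12, -12,  12],
 [  2,  -2,   2],
 [  0,   0,   0],
 [ -2,   2,  -2]]
Now row reduce the product.
R2 ← R2 − (1/6)·R1: [0, 0, 0]
R4 ← R4 + (1/6)·R1: [0, 0, 0]
1 nonzero row, so rank(PA) = 1.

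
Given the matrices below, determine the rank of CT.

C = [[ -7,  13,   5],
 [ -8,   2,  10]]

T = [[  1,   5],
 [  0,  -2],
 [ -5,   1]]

2

First compute CT:
[[-32, -56],
 [-58, -34]]
Now row reduce the product.
R2 ← R2 − (29/16)·R1: [0, 135/2]
2 nonzero rows, so rank(CT) = 2.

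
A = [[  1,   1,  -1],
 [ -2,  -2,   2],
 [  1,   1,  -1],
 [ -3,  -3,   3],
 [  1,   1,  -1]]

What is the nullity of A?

Row reduce to echelon form.
R2 ← R2 + (2)·R1: [0, 0, 0]
R3 ← R3 − R1: [0, 0, 0]
R4 ← R4 + (3)·R1: [0, 0, 0]
R5 ← R5 − R1: [0, 0, 0]
1 nonzero row, so rank(A) = 1.
A has 3 columns; by rank–nullity, nullity = 3 − 1 = 2.

2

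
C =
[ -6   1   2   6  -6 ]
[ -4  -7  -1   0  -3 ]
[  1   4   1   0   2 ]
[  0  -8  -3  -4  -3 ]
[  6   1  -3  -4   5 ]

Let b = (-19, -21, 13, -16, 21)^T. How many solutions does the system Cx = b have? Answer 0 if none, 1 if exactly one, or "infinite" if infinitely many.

Row reduce the augmented matrix [C | b].
R2 ← R2 − (2/3)·R1: [0, -23/3, -7/3, -4, 1, -25/3]
R3 ← R3 + (1/6)·R1: [0, 25/6, 4/3, 1, 1, 59/6]
R5 ← R5 + R1: [0, 2, -1, 2, -1, 2]
R3 ← R3 + (25/46)·R2: [0, 0, 3/46, -27/23, 71/46, 122/23]
R4 ← R4 − (24/23)·R2: [0, 0, -13/23, 4/23, -93/23, -168/23]
R5 ← R5 + (6/23)·R2: [0, 0, -37/23, 22/23, -17/23, -4/23]
R4 ← R4 + (26/3)·R3: [0, 0, 0, -10, 28/3, 116/3]
R5 ← R5 + (74/3)·R3: [0, 0, 0, -28, 112/3, 392/3]
R5 ← R5 − (14/5)·R4: [0, 0, 0, 0, 56/5, 112/5]
The echelon form has 5 nonzero rows, and every pivot lies in the first 5 columns, so rank(C) = rank([C|b]) = 5.
The system is consistent.
rank = 5 = number of unknowns, so the solution is unique.

1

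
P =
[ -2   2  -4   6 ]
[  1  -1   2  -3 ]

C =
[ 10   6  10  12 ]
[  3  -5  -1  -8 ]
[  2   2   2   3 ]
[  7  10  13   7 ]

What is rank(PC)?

First compute PC:
[[ 20,  30,  48, -10],
 [-10, -15, -24,   5]]
Now row reduce the product.
R2 ← R2 + (1/2)·R1: [0, 0, 0, 0]
1 nonzero row, so rank(PC) = 1.

1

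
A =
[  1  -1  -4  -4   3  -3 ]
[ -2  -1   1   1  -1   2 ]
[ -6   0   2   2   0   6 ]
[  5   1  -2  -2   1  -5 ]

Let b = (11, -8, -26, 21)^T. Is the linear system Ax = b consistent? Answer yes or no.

yes

Row reduce the augmented matrix [A | b].
R2 ← R2 + (2)·R1: [0, -3, -7, -7, 5, -4, 14]
R3 ← R3 + (6)·R1: [0, -6, -22, -22, 18, -12, 40]
R4 ← R4 − (5)·R1: [0, 6, 18, 18, -14, 10, -34]
R3 ← R3 − (2)·R2: [0, 0, -8, -8, 8, -4, 12]
R4 ← R4 + (2)·R2: [0, 0, 4, 4, -4, 2, -6]
R4 ← R4 + (1/2)·R3: [0, 0, 0, 0, 0, 0, 0]
The echelon form has 3 nonzero rows, and every pivot lies in the first 6 columns, so rank(A) = rank([A|b]) = 3.
The system is consistent.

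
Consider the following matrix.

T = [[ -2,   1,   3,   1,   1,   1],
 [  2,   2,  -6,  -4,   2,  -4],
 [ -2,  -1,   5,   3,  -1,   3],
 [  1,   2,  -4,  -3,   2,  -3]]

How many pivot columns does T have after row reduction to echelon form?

Row reduce to echelon form.
R2 ← R2 + R1: [0, 3, -3, -3, 3, -3]
R3 ← R3 − R1: [0, -2, 2, 2, -2, 2]
R4 ← R4 + (1/2)·R1: [0, 5/2, -5/2, -5/2, 5/2, -5/2]
R3 ← R3 + (2/3)·R2: [0, 0, 0, 0, 0, 0]
R4 ← R4 − (5/6)·R2: [0, 0, 0, 0, 0, 0]
Echelon form has 2 nonzero rows, so rank(T) = 2.
Each nonzero row contributes one pivot column: 2 pivot columns.

2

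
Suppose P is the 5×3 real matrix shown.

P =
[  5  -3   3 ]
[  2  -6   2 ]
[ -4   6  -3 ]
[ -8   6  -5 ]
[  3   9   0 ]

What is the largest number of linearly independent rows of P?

2

Row reduce to echelon form.
R2 ← R2 − (2/5)·R1: [0, -24/5, 4/5]
R3 ← R3 + (4/5)·R1: [0, 18/5, -3/5]
R4 ← R4 + (8/5)·R1: [0, 6/5, -1/5]
R5 ← R5 − (3/5)·R1: [0, 54/5, -9/5]
R3 ← R3 + (3/4)·R2: [0, 0, 0]
R4 ← R4 + (1/4)·R2: [0, 0, 0]
R5 ← R5 + (9/4)·R2: [0, 0, 0]
Echelon form has 2 nonzero rows, so rank(P) = 2.
The rank gives the maximum number of linearly independent rows: 2.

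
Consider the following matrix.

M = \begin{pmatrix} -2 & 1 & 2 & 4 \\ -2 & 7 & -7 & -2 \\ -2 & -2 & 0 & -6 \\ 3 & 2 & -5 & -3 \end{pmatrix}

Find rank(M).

Row reduce to echelon form.
R2 ← R2 − R1: [0, 6, -9, -6]
R3 ← R3 − R1: [0, -3, -2, -10]
R4 ← R4 + (3/2)·R1: [0, 7/2, -2, 3]
R3 ← R3 + (1/2)·R2: [0, 0, -13/2, -13]
R4 ← R4 − (7/12)·R2: [0, 0, 13/4, 13/2]
R4 ← R4 + (1/2)·R3: [0, 0, 0, 0]
Echelon form has 3 nonzero rows, so rank(M) = 3.

3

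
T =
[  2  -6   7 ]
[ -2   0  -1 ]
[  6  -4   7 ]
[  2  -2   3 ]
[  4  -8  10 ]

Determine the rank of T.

Row reduce to echelon form.
R2 ← R2 + R1: [0, -6, 6]
R3 ← R3 − (3)·R1: [0, 14, -14]
R4 ← R4 − R1: [0, 4, -4]
R5 ← R5 − (2)·R1: [0, 4, -4]
R3 ← R3 + (7/3)·R2: [0, 0, 0]
R4 ← R4 + (2/3)·R2: [0, 0, 0]
R5 ← R5 + (2/3)·R2: [0, 0, 0]
Echelon form has 2 nonzero rows, so rank(T) = 2.

2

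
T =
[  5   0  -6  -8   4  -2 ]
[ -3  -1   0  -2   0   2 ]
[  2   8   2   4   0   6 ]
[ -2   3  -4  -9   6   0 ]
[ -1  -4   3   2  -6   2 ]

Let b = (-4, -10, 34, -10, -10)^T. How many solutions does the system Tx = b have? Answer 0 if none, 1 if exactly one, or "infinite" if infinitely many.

Row reduce the augmented matrix [T | b].
R2 ← R2 + (3/5)·R1: [0, -1, -18/5, -34/5, 12/5, 4/5, -62/5]
R3 ← R3 − (2/5)·R1: [0, 8, 22/5, 36/5, -8/5, 34/5, 178/5]
R4 ← R4 + (2/5)·R1: [0, 3, -32/5, -61/5, 38/5, -4/5, -58/5]
R5 ← R5 + (1/5)·R1: [0, -4, 9/5, 2/5, -26/5, 8/5, -54/5]
R3 ← R3 + (8)·R2: [0, 0, -122/5, -236/5, 88/5, 66/5, -318/5]
R4 ← R4 + (3)·R2: [0, 0, -86/5, -163/5, 74/5, 8/5, -244/5]
R5 ← R5 − (4)·R2: [0, 0, 81/5, 138/5, -74/5, -8/5, 194/5]
R4 ← R4 − (43/61)·R3: [0, 0, 0, 41/61, 146/61, -470/61, -242/61]
R5 ← R5 + (81/122)·R3: [0, 0, 0, -228/61, -190/61, 437/61, -209/61]
R5 ← R5 + (228/41)·R4: [0, 0, 0, 0, 418/41, -1463/41, -1045/41]
The echelon form has 5 nonzero rows, and every pivot lies in the first 6 columns, so rank(T) = rank([T|b]) = 5.
The system is consistent.
rank = 5 < 6 unknowns, so there are infinitely many solutions.

infinite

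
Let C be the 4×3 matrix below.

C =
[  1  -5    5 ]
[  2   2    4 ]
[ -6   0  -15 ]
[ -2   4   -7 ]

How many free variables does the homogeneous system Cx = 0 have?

Row reduce to echelon form.
R2 ← R2 − (2)·R1: [0, 12, -6]
R3 ← R3 + (6)·R1: [0, -30, 15]
R4 ← R4 + (2)·R1: [0, -6, 3]
R3 ← R3 + (5/2)·R2: [0, 0, 0]
R4 ← R4 + (1/2)·R2: [0, 0, 0]
2 nonzero rows, so rank(C) = 2.
C has 3 columns; by rank–nullity, nullity = 3 − 2 = 1.

1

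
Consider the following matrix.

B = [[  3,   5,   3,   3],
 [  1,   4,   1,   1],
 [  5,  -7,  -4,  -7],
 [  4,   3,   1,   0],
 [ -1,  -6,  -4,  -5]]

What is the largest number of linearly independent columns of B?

Row reduce to echelon form.
R2 ← R2 − (1/3)·R1: [0, 7/3, 0, 0]
R3 ← R3 − (5/3)·R1: [0, -46/3, -9, -12]
R4 ← R4 − (4/3)·R1: [0, -11/3, -3, -4]
R5 ← R5 + (1/3)·R1: [0, -13/3, -3, -4]
R3 ← R3 + (46/7)·R2: [0, 0, -9, -12]
R4 ← R4 + (11/7)·R2: [0, 0, -3, -4]
R5 ← R5 + (13/7)·R2: [0, 0, -3, -4]
R4 ← R4 − (1/3)·R3: [0, 0, 0, 0]
R5 ← R5 − (1/3)·R3: [0, 0, 0, 0]
Echelon form has 3 nonzero rows, so rank(B) = 3.
The rank gives the maximum number of linearly independent columns: 3.

3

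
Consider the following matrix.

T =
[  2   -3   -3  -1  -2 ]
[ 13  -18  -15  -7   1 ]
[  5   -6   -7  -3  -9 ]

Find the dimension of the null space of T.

2

Row reduce to echelon form.
R2 ← R2 − (13/2)·R1: [0, 3/2, 9/2, -1/2, 14]
R3 ← R3 − (5/2)·R1: [0, 3/2, 1/2, -1/2, -4]
R3 ← R3 − R2: [0, 0, -4, 0, -18]
3 nonzero rows, so rank(T) = 3.
T has 5 columns; by rank–nullity, nullity = 5 − 3 = 2.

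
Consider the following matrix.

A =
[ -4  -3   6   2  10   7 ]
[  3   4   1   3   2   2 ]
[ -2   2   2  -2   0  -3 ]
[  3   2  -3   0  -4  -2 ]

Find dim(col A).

Row reduce to echelon form.
R2 ← R2 + (3/4)·R1: [0, 7/4, 11/2, 9/2, 19/2, 29/4]
R3 ← R3 − (1/2)·R1: [0, 7/2, -1, -3, -5, -13/2]
R4 ← R4 + (3/4)·R1: [0, -1/4, 3/2, 3/2, 7/2, 13/4]
R3 ← R3 − (2)·R2: [0, 0, -12, -12, -24, -21]
R4 ← R4 + (1/7)·R2: [0, 0, 16/7, 15/7, 34/7, 30/7]
R4 ← R4 + (4/21)·R3: [0, 0, 0, -1/7, 2/7, 2/7]
Echelon form has 4 nonzero rows, so rank(A) = 4.
The column space has dimension equal to the rank: 4.

4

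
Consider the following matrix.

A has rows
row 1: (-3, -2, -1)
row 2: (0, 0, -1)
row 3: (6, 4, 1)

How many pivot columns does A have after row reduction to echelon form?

2

Row reduce to echelon form.
R3 ← R3 + (2)·R1: [0, 0, -1]
R3 ← R3 − R2: [0, 0, 0]
Echelon form has 2 nonzero rows, so rank(A) = 2.
Each nonzero row contributes one pivot column: 2 pivot columns.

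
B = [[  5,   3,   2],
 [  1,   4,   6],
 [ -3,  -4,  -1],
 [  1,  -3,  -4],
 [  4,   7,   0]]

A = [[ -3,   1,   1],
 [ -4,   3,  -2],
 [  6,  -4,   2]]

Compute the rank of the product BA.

2

First compute BA:
[[-15,   6,   3],
 [ 17, -11,   5],
 [ 19, -11,   3],
 [-15,   8,  -1],
 [-40,  25, -10]]
Now row reduce the product.
R2 ← R2 + (17/15)·R1: [0, -21/5, 42/5]
R3 ← R3 + (19/15)·R1: [0, -17/5, 34/5]
R4 ← R4 − R1: [0, 2, -4]
R5 ← R5 − (8/3)·R1: [0, 9, -18]
R3 ← R3 − (17/21)·R2: [0, 0, 0]
R4 ← R4 + (10/21)·R2: [0, 0, 0]
R5 ← R5 + (15/7)·R2: [0, 0, 0]
2 nonzero rows, so rank(BA) = 2.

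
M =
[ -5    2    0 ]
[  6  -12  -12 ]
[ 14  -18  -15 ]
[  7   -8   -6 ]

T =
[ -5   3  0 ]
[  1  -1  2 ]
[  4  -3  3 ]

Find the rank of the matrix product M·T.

2

First compute MT:
[[ 27, -17,   4],
 [-90,  66, -60],
 [-148, 105, -81],
 [-67,  47, -34]]
Now row reduce the product.
R2 ← R2 + (10/3)·R1: [0, 28/3, -140/3]
R3 ← R3 + (148/27)·R1: [0, 319/27, -1595/27]
R4 ← R4 + (67/27)·R1: [0, 130/27, -650/27]
R3 ← R3 − (319/252)·R2: [0, 0, 0]
R4 ← R4 − (65/126)·R2: [0, 0, 0]
2 nonzero rows, so rank(MT) = 2.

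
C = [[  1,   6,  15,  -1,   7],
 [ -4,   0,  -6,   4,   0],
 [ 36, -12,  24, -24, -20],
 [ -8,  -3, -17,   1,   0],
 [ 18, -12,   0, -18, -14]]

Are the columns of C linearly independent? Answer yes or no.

no

Row reduce C to echelon form.
R2 ← R2 + (4)·R1: [0, 24, 54, 0, 28]
R3 ← R3 − (36)·R1: [0, -228, -516, 12, -272]
R4 ← R4 + (8)·R1: [0, 45, 103, -7, 56]
R5 ← R5 − (18)·R1: [0, -120, -270, 0, -140]
R3 ← R3 + (19/2)·R2: [0, 0, -3, 12, -6]
R4 ← R4 − (15/8)·R2: [0, 0, 7/4, -7, 7/2]
R5 ← R5 + (5)·R2: [0, 0, 0, 0, 0]
R4 ← R4 + (7/12)·R3: [0, 0, 0, 0, 0]
3 pivots among 5 columns.
Only 3 < 5 pivot columns, so the columns are linearly dependent.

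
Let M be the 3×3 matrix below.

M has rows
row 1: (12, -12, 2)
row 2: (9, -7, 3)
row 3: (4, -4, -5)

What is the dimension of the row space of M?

Row reduce to echelon form.
R2 ← R2 − (3/4)·R1: [0, 2, 3/2]
R3 ← R3 − (1/3)·R1: [0, 0, -17/3]
Echelon form has 3 nonzero rows, so rank(M) = 3.
The row space has dimension equal to the rank: 3.

3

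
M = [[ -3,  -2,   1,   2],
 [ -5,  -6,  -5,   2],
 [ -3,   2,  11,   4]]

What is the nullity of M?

Row reduce to echelon form.
R2 ← R2 − (5/3)·R1: [0, -8/3, -20/3, -4/3]
R3 ← R3 − R1: [0, 4, 10, 2]
R3 ← R3 + (3/2)·R2: [0, 0, 0, 0]
2 nonzero rows, so rank(M) = 2.
M has 4 columns; by rank–nullity, nullity = 4 − 2 = 2.

2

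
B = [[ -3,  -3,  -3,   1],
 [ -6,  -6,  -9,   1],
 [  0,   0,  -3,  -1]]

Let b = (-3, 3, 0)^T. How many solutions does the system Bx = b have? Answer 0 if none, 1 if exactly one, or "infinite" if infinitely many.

0

Row reduce the augmented matrix [B | b].
R2 ← R2 − (2)·R1: [0, 0, -3, -1, 9]
R3 ← R3 − R2: [0, 0, 0, 0, -9]
The echelon form has 3 nonzero rows; the last pivot sits in the augmented column, so rank(B) = 2 but rank([B|b]) = 3.
Since the ranks differ, the system is inconsistent.
It has no solutions.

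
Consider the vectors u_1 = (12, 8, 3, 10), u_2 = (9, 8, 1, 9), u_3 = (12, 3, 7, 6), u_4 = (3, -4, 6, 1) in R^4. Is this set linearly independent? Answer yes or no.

yes

Form the matrix with these vectors as rows and row reduce.
R2 ← R2 − (3/4)·R1: [0, 2, -5/4, 3/2]
R3 ← R3 − R1: [0, -5, 4, -4]
R4 ← R4 − (1/4)·R1: [0, -6, 21/4, -3/2]
R3 ← R3 + (5/2)·R2: [0, 0, 7/8, -1/4]
R4 ← R4 + (3)·R2: [0, 0, 3/2, 3]
R4 ← R4 − (12/7)·R3: [0, 0, 0, 24/7]
4 nonzero rows, so the 4 vectors span a space of dimension 4.
Since 4 = 4, the vectors are linearly independent.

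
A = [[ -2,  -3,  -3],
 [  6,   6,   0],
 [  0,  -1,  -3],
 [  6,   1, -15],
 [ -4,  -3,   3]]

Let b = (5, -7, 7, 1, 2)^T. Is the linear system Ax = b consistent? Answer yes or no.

no

Row reduce the augmented matrix [A | b].
R2 ← R2 + (3)·R1: [0, -3, -9, 8]
R4 ← R4 + (3)·R1: [0, -8, -24, 16]
R5 ← R5 − (2)·R1: [0, 3, 9, -8]
R3 ← R3 − (1/3)·R2: [0, 0, 0, 13/3]
R4 ← R4 − (8/3)·R2: [0, 0, 0, -16/3]
R5 ← R5 + R2: [0, 0, 0, 0]
R4 ← R4 + (16/13)·R3: [0, 0, 0, 0]
The echelon form has 3 nonzero rows; the last pivot sits in the augmented column, so rank(A) = 2 but rank([A|b]) = 3.
Since the ranks differ, the system is inconsistent.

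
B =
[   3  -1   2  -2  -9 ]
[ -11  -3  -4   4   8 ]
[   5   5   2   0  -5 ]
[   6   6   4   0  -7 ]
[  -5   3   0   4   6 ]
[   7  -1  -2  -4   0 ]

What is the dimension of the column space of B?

4

Row reduce to echelon form.
R2 ← R2 + (11/3)·R1: [0, -20/3, 10/3, -10/3, -25]
R3 ← R3 − (5/3)·R1: [0, 20/3, -4/3, 10/3, 10]
R4 ← R4 − (2)·R1: [0, 8, 0, 4, 11]
R5 ← R5 + (5/3)·R1: [0, 4/3, 10/3, 2/3, -9]
R6 ← R6 − (7/3)·R1: [0, 4/3, -20/3, 2/3, 21]
R3 ← R3 + R2: [0, 0, 2, 0, -15]
R4 ← R4 + (6/5)·R2: [0, 0, 4, 0, -19]
R5 ← R5 + (1/5)·R2: [0, 0, 4, 0, -14]
R6 ← R6 + (1/5)·R2: [0, 0, -6, 0, 16]
R4 ← R4 − (2)·R3: [0, 0, 0, 0, 11]
R5 ← R5 − (2)·R3: [0, 0, 0, 0, 16]
R6 ← R6 + (3)·R3: [0, 0, 0, 0, -29]
R5 ← R5 − (16/11)·R4: [0, 0, 0, 0, 0]
R6 ← R6 + (29/11)·R4: [0, 0, 0, 0, 0]
Echelon form has 4 nonzero rows, so rank(B) = 4.
The column space has dimension equal to the rank: 4.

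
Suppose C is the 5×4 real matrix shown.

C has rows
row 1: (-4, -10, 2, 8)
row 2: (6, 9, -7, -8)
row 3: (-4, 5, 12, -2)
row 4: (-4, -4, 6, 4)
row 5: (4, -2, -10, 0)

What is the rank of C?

2

Row reduce to echelon form.
R2 ← R2 + (3/2)·R1: [0, -6, -4, 4]
R3 ← R3 − R1: [0, 15, 10, -10]
R4 ← R4 − R1: [0, 6, 4, -4]
R5 ← R5 + R1: [0, -12, -8, 8]
R3 ← R3 + (5/2)·R2: [0, 0, 0, 0]
R4 ← R4 + R2: [0, 0, 0, 0]
R5 ← R5 − (2)·R2: [0, 0, 0, 0]
Echelon form has 2 nonzero rows, so rank(C) = 2.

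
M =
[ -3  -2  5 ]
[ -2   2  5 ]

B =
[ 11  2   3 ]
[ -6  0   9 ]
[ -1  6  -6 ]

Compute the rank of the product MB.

First compute MB:
[[-26,  24, -57],
 [-39,  26, -18]]
Now row reduce the product.
R2 ← R2 − (3/2)·R1: [0, -10, 135/2]
2 nonzero rows, so rank(MB) = 2.

2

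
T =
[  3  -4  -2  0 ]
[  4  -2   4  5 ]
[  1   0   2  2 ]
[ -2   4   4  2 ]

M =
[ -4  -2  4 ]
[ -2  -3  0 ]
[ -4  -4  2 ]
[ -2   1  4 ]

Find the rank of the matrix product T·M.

2

First compute TM:
[[  4,  14,   8],
 [-38, -13,  44],
 [-16,  -8,  16],
 [-20, -22,   8]]
Now row reduce the product.
R2 ← R2 + (19/2)·R1: [0, 120, 120]
R3 ← R3 + (4)·R1: [0, 48, 48]
R4 ← R4 + (5)·R1: [0, 48, 48]
R3 ← R3 − (2/5)·R2: [0, 0, 0]
R4 ← R4 − (2/5)·R2: [0, 0, 0]
2 nonzero rows, so rank(TM) = 2.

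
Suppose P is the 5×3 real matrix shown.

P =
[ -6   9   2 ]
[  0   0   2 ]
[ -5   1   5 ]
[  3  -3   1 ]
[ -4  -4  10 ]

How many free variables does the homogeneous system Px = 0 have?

0

Row reduce to echelon form.
R3 ← R3 − (5/6)·R1: [0, -13/2, 10/3]
R4 ← R4 + (1/2)·R1: [0, 3/2, 2]
R5 ← R5 − (2/3)·R1: [0, -10, 26/3]
Swap R2 ↔ R3
R4 ← R4 + (3/13)·R2: [0, 0, 36/13]
R5 ← R5 − (20/13)·R2: [0, 0, 46/13]
R4 ← R4 − (18/13)·R3: [0, 0, 0]
R5 ← R5 − (23/13)·R3: [0, 0, 0]
3 nonzero rows, so rank(P) = 3.
P has 3 columns; by rank–nullity, nullity = 3 − 3 = 0.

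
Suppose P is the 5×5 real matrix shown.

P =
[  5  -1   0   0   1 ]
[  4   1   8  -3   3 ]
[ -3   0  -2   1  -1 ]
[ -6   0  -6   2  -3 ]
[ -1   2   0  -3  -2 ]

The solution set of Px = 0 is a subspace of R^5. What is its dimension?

2

Row reduce to echelon form.
R2 ← R2 − (4/5)·R1: [0, 9/5, 8, -3, 11/5]
R3 ← R3 + (3/5)·R1: [0, -3/5, -2, 1, -2/5]
R4 ← R4 + (6/5)·R1: [0, -6/5, -6, 2, -9/5]
R5 ← R5 + (1/5)·R1: [0, 9/5, 0, -3, -9/5]
R3 ← R3 + (1/3)·R2: [0, 0, 2/3, 0, 1/3]
R4 ← R4 + (2/3)·R2: [0, 0, -2/3, 0, -1/3]
R5 ← R5 − R2: [0, 0, -8, 0, -4]
R4 ← R4 + R3: [0, 0, 0, 0, 0]
R5 ← R5 + (12)·R3: [0, 0, 0, 0, 0]
3 nonzero rows, so rank(P) = 3.
P has 5 columns; by rank–nullity, nullity = 5 − 3 = 2.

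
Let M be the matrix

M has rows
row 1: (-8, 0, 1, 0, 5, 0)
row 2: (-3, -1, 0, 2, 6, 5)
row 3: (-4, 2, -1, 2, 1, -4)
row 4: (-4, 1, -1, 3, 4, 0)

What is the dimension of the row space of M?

3

Row reduce to echelon form.
R2 ← R2 − (3/8)·R1: [0, -1, -3/8, 2, 33/8, 5]
R3 ← R3 − (1/2)·R1: [0, 2, -3/2, 2, -3/2, -4]
R4 ← R4 − (1/2)·R1: [0, 1, -3/2, 3, 3/2, 0]
R3 ← R3 + (2)·R2: [0, 0, -9/4, 6, 27/4, 6]
R4 ← R4 + R2: [0, 0, -15/8, 5, 45/8, 5]
R4 ← R4 − (5/6)·R3: [0, 0, 0, 0, 0, 0]
Echelon form has 3 nonzero rows, so rank(M) = 3.
The row space has dimension equal to the rank: 3.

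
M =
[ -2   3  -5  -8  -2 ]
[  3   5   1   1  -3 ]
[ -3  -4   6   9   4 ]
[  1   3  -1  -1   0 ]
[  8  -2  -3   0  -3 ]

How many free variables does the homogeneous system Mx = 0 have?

Row reduce to echelon form.
R2 ← R2 + (3/2)·R1: [0, 19/2, -13/2, -11, -6]
R3 ← R3 − (3/2)·R1: [0, -17/2, 27/2, 21, 7]
R4 ← R4 + (1/2)·R1: [0, 9/2, -7/2, -5, -1]
R5 ← R5 + (4)·R1: [0, 10, -23, -32, -11]
R3 ← R3 + (17/19)·R2: [0, 0, 146/19, 212/19, 31/19]
R4 ← R4 − (9/19)·R2: [0, 0, -8/19, 4/19, 35/19]
R5 ← R5 − (20/19)·R2: [0, 0, -307/19, -388/19, -89/19]
R4 ← R4 + (4/73)·R3: [0, 0, 0, 60/73, 141/73]
R5 ← R5 + (307/146)·R3: [0, 0, 0, 222/73, -183/146]
R5 ← R5 − (37/10)·R4: [0, 0, 0, 0, -42/5]
5 nonzero rows, so rank(M) = 5.
M has 5 columns; by rank–nullity, nullity = 5 − 5 = 0.

0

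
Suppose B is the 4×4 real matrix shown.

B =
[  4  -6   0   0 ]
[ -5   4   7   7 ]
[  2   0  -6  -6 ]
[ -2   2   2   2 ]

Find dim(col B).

Row reduce to echelon form.
R2 ← R2 + (5/4)·R1: [0, -7/2, 7, 7]
R3 ← R3 − (1/2)·R1: [0, 3, -6, -6]
R4 ← R4 + (1/2)·R1: [0, -1, 2, 2]
R3 ← R3 + (6/7)·R2: [0, 0, 0, 0]
R4 ← R4 − (2/7)·R2: [0, 0, 0, 0]
Echelon form has 2 nonzero rows, so rank(B) = 2.
The column space has dimension equal to the rank: 2.

2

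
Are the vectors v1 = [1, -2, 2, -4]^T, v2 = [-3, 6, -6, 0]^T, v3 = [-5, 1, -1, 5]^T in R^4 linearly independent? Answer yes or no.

yes

Form the matrix with these vectors as rows and row reduce.
R2 ← R2 + (3)·R1: [0, 0, 0, -12]
R3 ← R3 + (5)·R1: [0, -9, 9, -15]
Swap R2 ↔ R3
3 nonzero rows, so the 3 vectors span a space of dimension 3.
Since 3 = 3, the vectors are linearly independent.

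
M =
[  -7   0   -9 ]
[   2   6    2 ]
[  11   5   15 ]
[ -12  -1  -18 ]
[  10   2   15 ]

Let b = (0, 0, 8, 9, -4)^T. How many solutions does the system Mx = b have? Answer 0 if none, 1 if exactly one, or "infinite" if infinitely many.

Row reduce the augmented matrix [M | b].
R2 ← R2 + (2/7)·R1: [0, 6, -4/7, 0]
R3 ← R3 + (11/7)·R1: [0, 5, 6/7, 8]
R4 ← R4 − (12/7)·R1: [0, -1, -18/7, 9]
R5 ← R5 + (10/7)·R1: [0, 2, 15/7, -4]
R3 ← R3 − (5/6)·R2: [0, 0, 4/3, 8]
R4 ← R4 + (1/6)·R2: [0, 0, -8/3, 9]
R5 ← R5 − (1/3)·R2: [0, 0, 7/3, -4]
R4 ← R4 + (2)·R3: [0, 0, 0, 25]
R5 ← R5 − (7/4)·R3: [0, 0, 0, -18]
R5 ← R5 + (18/25)·R4: [0, 0, 0, 0]
The echelon form has 4 nonzero rows; the last pivot sits in the augmented column, so rank(M) = 3 but rank([M|b]) = 4.
Since the ranks differ, the system is inconsistent.
It has no solutions.

0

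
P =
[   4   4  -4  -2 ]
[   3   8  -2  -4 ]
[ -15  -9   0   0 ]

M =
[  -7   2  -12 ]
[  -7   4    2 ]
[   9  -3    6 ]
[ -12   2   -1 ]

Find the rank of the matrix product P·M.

First compute PM:
[[-68,  32, -62],
 [-47,  36, -28],
 [168, -66, 162]]
Now row reduce the product.
R2 ← R2 − (47/68)·R1: [0, 236/17, 505/34]
R3 ← R3 + (42/17)·R1: [0, 222/17, 150/17]
R3 ← R3 − (111/118)·R2: [0, 0, -1215/236]
3 nonzero rows, so rank(PM) = 3.

3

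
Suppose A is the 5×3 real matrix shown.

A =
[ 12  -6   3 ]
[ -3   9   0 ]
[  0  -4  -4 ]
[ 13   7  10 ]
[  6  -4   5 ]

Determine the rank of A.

3

Row reduce to echelon form.
R2 ← R2 + (1/4)·R1: [0, 15/2, 3/4]
R4 ← R4 − (13/12)·R1: [0, 27/2, 27/4]
R5 ← R5 − (1/2)·R1: [0, -1, 7/2]
R3 ← R3 + (8/15)·R2: [0, 0, -18/5]
R4 ← R4 − (9/5)·R2: [0, 0, 27/5]
R5 ← R5 + (2/15)·R2: [0, 0, 18/5]
R4 ← R4 + (3/2)·R3: [0, 0, 0]
R5 ← R5 + R3: [0, 0, 0]
Echelon form has 3 nonzero rows, so rank(A) = 3.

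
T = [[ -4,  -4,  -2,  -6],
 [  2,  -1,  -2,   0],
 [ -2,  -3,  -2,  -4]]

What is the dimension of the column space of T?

2

Row reduce to echelon form.
R2 ← R2 + (1/2)·R1: [0, -3, -3, -3]
R3 ← R3 − (1/2)·R1: [0, -1, -1, -1]
R3 ← R3 − (1/3)·R2: [0, 0, 0, 0]
Echelon form has 2 nonzero rows, so rank(T) = 2.
The column space has dimension equal to the rank: 2.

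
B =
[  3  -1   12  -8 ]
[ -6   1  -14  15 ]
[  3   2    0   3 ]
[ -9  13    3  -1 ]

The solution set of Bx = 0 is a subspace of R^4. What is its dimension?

0

Row reduce to echelon form.
R2 ← R2 + (2)·R1: [0, -1, 10, -1]
R3 ← R3 − R1: [0, 3, -12, 11]
R4 ← R4 + (3)·R1: [0, 10, 39, -25]
R3 ← R3 + (3)·R2: [0, 0, 18, 8]
R4 ← R4 + (10)·R2: [0, 0, 139, -35]
R4 ← R4 − (139/18)·R3: [0, 0, 0, -871/9]
4 nonzero rows, so rank(B) = 4.
B has 4 columns; by rank–nullity, nullity = 4 − 4 = 0.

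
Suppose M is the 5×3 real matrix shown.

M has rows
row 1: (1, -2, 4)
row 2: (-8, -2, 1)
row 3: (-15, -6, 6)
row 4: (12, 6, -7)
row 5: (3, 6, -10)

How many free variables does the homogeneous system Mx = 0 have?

1

Row reduce to echelon form.
R2 ← R2 + (8)·R1: [0, -18, 33]
R3 ← R3 + (15)·R1: [0, -36, 66]
R4 ← R4 − (12)·R1: [0, 30, -55]
R5 ← R5 − (3)·R1: [0, 12, -22]
R3 ← R3 − (2)·R2: [0, 0, 0]
R4 ← R4 + (5/3)·R2: [0, 0, 0]
R5 ← R5 + (2/3)·R2: [0, 0, 0]
2 nonzero rows, so rank(M) = 2.
M has 3 columns; by rank–nullity, nullity = 3 − 2 = 1.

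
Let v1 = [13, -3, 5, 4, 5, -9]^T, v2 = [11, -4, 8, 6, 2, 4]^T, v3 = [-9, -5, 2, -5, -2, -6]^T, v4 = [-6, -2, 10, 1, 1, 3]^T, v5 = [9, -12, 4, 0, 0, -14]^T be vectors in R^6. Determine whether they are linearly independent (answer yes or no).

Form the matrix with these vectors as rows and row reduce.
R2 ← R2 − (11/13)·R1: [0, -19/13, 49/13, 34/13, -29/13, 151/13]
R3 ← R3 + (9/13)·R1: [0, -92/13, 71/13, -29/13, 19/13, -159/13]
R4 ← R4 + (6/13)·R1: [0, -44/13, 160/13, 37/13, 43/13, -15/13]
R5 ← R5 − (9/13)·R1: [0, -129/13, 7/13, -36/13, -45/13, -101/13]
R3 ← R3 − (92/19)·R2: [0, 0, -243/19, -283/19, 233/19, -1301/19]
R4 ← R4 − (44/19)·R2: [0, 0, 68/19, -61/19, 161/19, -533/19]
R5 ← R5 − (129/19)·R2: [0, 0, -476/19, -390/19, 222/19, -1646/19]
R4 ← R4 + (68/243)·R3: [0, 0, 0, -1793/243, 2893/243, -11473/243]
R5 ← R5 − (476/243)·R3: [0, 0, 0, 2102/243, -2998/243, 11542/243]
R5 ← R5 + (2102/1793)·R4: [0, 0, 0, 0, 264/163, -1280/163]
5 nonzero rows, so the 5 vectors span a space of dimension 5.
Since 5 = 5, the vectors are linearly independent.

yes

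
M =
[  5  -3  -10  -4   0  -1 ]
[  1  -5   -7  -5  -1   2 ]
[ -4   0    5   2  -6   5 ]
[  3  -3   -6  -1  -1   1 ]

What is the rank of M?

4

Row reduce to echelon form.
R2 ← R2 − (1/5)·R1: [0, -22/5, -5, -21/5, -1, 11/5]
R3 ← R3 + (4/5)·R1: [0, -12/5, -3, -6/5, -6, 21/5]
R4 ← R4 − (3/5)·R1: [0, -6/5, 0, 7/5, -1, 8/5]
R3 ← R3 − (6/11)·R2: [0, 0, -3/11, 12/11, -60/11, 3]
R4 ← R4 − (3/11)·R2: [0, 0, 15/11, 28/11, -8/11, 1]
R4 ← R4 + (5)·R3: [0, 0, 0, 8, -28, 16]
Echelon form has 4 nonzero rows, so rank(M) = 4.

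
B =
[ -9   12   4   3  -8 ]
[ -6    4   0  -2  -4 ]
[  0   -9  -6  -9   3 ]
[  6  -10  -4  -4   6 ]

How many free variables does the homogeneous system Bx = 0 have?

3

Row reduce to echelon form.
R2 ← R2 − (2/3)·R1: [0, -4, -8/3, -4, 4/3]
R4 ← R4 + (2/3)·R1: [0, -2, -4/3, -2, 2/3]
R3 ← R3 − (9/4)·R2: [0, 0, 0, 0, 0]
R4 ← R4 − (1/2)·R2: [0, 0, 0, 0, 0]
2 nonzero rows, so rank(B) = 2.
B has 5 columns; by rank–nullity, nullity = 5 − 2 = 3.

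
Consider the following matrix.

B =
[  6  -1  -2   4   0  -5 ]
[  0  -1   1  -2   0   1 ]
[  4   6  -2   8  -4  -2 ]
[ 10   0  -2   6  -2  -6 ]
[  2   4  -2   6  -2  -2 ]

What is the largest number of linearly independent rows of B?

Row reduce to echelon form.
R3 ← R3 − (2/3)·R1: [0, 20/3, -2/3, 16/3, -4, 4/3]
R4 ← R4 − (5/3)·R1: [0, 5/3, 4/3, -2/3, -2, 7/3]
R5 ← R5 − (1/3)·R1: [0, 13/3, -4/3, 14/3, -2, -1/3]
R3 ← R3 + (20/3)·R2: [0, 0, 6, -8, -4, 8]
R4 ← R4 + (5/3)·R2: [0, 0, 3, -4, -2, 4]
R5 ← R5 + (13/3)·R2: [0, 0, 3, -4, -2, 4]
R4 ← R4 − (1/2)·R3: [0, 0, 0, 0, 0, 0]
R5 ← R5 − (1/2)·R3: [0, 0, 0, 0, 0, 0]
Echelon form has 3 nonzero rows, so rank(B) = 3.
The rank gives the maximum number of linearly independent rows: 3.

3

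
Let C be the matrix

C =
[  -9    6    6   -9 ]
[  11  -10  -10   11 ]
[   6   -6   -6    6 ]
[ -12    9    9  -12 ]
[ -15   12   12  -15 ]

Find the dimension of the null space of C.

Row reduce to echelon form.
R2 ← R2 + (11/9)·R1: [0, -8/3, -8/3, 0]
R3 ← R3 + (2/3)·R1: [0, -2, -2, 0]
R4 ← R4 − (4/3)·R1: [0, 1, 1, 0]
R5 ← R5 − (5/3)·R1: [0, 2, 2, 0]
R3 ← R3 − (3/4)·R2: [0, 0, 0, 0]
R4 ← R4 + (3/8)·R2: [0, 0, 0, 0]
R5 ← R5 + (3/4)·R2: [0, 0, 0, 0]
2 nonzero rows, so rank(C) = 2.
C has 4 columns; by rank–nullity, nullity = 4 − 2 = 2.

2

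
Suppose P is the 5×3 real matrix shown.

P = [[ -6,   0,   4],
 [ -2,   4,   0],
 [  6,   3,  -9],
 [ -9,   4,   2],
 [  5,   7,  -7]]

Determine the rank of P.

Row reduce to echelon form.
R2 ← R2 − (1/3)·R1: [0, 4, -4/3]
R3 ← R3 + R1: [0, 3, -5]
R4 ← R4 − (3/2)·R1: [0, 4, -4]
R5 ← R5 + (5/6)·R1: [0, 7, -11/3]
R3 ← R3 − (3/4)·R2: [0, 0, -4]
R4 ← R4 − R2: [0, 0, -8/3]
R5 ← R5 − (7/4)·R2: [0, 0, -4/3]
R4 ← R4 − (2/3)·R3: [0, 0, 0]
R5 ← R5 − (1/3)·R3: [0, 0, 0]
Echelon form has 3 nonzero rows, so rank(P) = 3.

3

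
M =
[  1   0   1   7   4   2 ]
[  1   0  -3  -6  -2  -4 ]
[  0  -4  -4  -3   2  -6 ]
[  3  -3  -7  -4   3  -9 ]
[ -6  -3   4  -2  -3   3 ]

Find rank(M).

3

Row reduce to echelon form.
R2 ← R2 − R1: [0, 0, -4, -13, -6, -6]
R4 ← R4 − (3)·R1: [0, -3, -10, -25, -9, -15]
R5 ← R5 + (6)·R1: [0, -3, 10, 40, 21, 15]
Swap R2 ↔ R3
R4 ← R4 − (3/4)·R2: [0, 0, -7, -91/4, -21/2, -21/2]
R5 ← R5 − (3/4)·R2: [0, 0, 13, 169/4, 39/2, 39/2]
R4 ← R4 − (7/4)·R3: [0, 0, 0, 0, 0, 0]
R5 ← R5 + (13/4)·R3: [0, 0, 0, 0, 0, 0]
Echelon form has 3 nonzero rows, so rank(M) = 3.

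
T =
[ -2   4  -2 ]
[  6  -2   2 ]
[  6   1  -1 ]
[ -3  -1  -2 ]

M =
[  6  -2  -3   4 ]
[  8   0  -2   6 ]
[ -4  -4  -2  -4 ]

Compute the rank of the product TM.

First compute TM:
[[ 28,  12,   2,  24],
 [ 12, -20, -18,   4],
 [ 48,  -8, -18,  34],
 [-18,  14,  15, -10]]
Now row reduce the product.
R2 ← R2 − (3/7)·R1: [0, -176/7, -132/7, -44/7]
R3 ← R3 − (12/7)·R1: [0, -200/7, -150/7, -50/7]
R4 ← R4 + (9/14)·R1: [0, 152/7, 114/7, 38/7]
R3 ← R3 − (25/22)·R2: [0, 0, 0, 0]
R4 ← R4 + (19/22)·R2: [0, 0, 0, 0]
2 nonzero rows, so rank(TM) = 2.

2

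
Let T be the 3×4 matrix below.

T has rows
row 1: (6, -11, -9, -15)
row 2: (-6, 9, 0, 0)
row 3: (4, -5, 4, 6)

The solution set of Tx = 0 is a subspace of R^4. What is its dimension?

Row reduce to echelon form.
R2 ← R2 + R1: [0, -2, -9, -15]
R3 ← R3 − (2/3)·R1: [0, 7/3, 10, 16]
R3 ← R3 + (7/6)·R2: [0, 0, -1/2, -3/2]
3 nonzero rows, so rank(T) = 3.
T has 4 columns; by rank–nullity, nullity = 4 − 3 = 1.

1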